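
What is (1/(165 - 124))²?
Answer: 1/1681 ≈ 0.00059488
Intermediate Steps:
(1/(165 - 124))² = (1/41)² = 1/1681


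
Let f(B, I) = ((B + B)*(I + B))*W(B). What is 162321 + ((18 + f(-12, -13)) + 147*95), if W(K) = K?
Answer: 169104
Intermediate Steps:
f(B, I) = 2*B²*(B + I) (f(B, I) = ((B + B)*(I + B))*B = ((2*B)*(B + I))*B = (2*B*(B + I))*B = 2*B²*(B + I))
162321 + ((18 + f(-12, -13)) + 147*95) = 162321 + ((18 + 2*(-12)²*(-12 - 13)) + 147*95) = 162321 + ((18 + 2*144*(-25)) + 13965) = 162321 + ((18 - 7200) + 13965) = 162321 + (-7182 + 13965) = 162321 + 6783 = 169104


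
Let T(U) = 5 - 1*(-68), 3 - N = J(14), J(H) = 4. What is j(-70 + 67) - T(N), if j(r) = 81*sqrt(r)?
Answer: -73 + 81*I*sqrt(3) ≈ -73.0 + 140.3*I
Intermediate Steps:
N = -1 (N = 3 - 1*4 = 3 - 4 = -1)
T(U) = 73 (T(U) = 5 + 68 = 73)
j(-70 + 67) - T(N) = 81*sqrt(-70 + 67) - 1*73 = 81*sqrt(-3) - 73 = 81*(I*sqrt(3)) - 73 = 81*I*sqrt(3) - 73 = -73 + 81*I*sqrt(3)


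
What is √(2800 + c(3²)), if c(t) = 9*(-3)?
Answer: √2773 ≈ 52.659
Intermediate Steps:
c(t) = -27
√(2800 + c(3²)) = √(2800 - 27) = √2773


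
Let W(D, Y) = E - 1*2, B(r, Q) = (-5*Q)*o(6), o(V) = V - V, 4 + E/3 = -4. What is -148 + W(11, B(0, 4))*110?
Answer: -3008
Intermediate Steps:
E = -24 (E = -12 + 3*(-4) = -12 - 12 = -24)
o(V) = 0
B(r, Q) = 0 (B(r, Q) = -5*Q*0 = 0)
W(D, Y) = -26 (W(D, Y) = -24 - 1*2 = -24 - 2 = -26)
-148 + W(11, B(0, 4))*110 = -148 - 26*110 = -148 - 2860 = -3008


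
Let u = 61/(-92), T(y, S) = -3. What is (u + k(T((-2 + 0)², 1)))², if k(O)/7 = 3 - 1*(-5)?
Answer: 25918281/8464 ≈ 3062.2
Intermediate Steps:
u = -61/92 (u = 61*(-1/92) = -61/92 ≈ -0.66304)
k(O) = 56 (k(O) = 7*(3 - 1*(-5)) = 7*(3 + 5) = 7*8 = 56)
(u + k(T((-2 + 0)², 1)))² = (-61/92 + 56)² = (5091/92)² = 25918281/8464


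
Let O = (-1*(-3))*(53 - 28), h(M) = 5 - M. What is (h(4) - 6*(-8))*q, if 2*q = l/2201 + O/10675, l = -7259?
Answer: -10825465/134261 ≈ -80.630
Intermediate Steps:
O = 75 (O = 3*25 = 75)
q = -1546495/939827 (q = (-7259/2201 + 75/10675)/2 = (-7259*1/2201 + 75*(1/10675))/2 = (-7259/2201 + 3/427)/2 = (1/2)*(-3092990/939827) = -1546495/939827 ≈ -1.6455)
(h(4) - 6*(-8))*q = ((5 - 1*4) - 6*(-8))*(-1546495/939827) = ((5 - 4) + 48)*(-1546495/939827) = (1 + 48)*(-1546495/939827) = 49*(-1546495/939827) = -10825465/134261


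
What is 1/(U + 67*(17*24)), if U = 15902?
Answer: 1/43238 ≈ 2.3128e-5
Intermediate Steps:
1/(U + 67*(17*24)) = 1/(15902 + 67*(17*24)) = 1/(15902 + 67*408) = 1/(15902 + 27336) = 1/43238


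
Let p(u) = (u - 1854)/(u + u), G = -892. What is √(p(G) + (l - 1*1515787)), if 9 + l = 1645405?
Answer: √25781610023/446 ≈ 360.01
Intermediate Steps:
l = 1645396 (l = -9 + 1645405 = 1645396)
p(u) = (-1854 + u)/(2*u) (p(u) = (-1854 + u)/((2*u)) = (-1854 + u)*(1/(2*u)) = (-1854 + u)/(2*u))
√(p(G) + (l - 1*1515787)) = √((½)*(-1854 - 892)/(-892) + (1645396 - 1*1515787)) = √((½)*(-1/892)*(-2746) + (1645396 - 1515787)) = √(1373/892 + 129609) = √(115612601/892) = √25781610023/446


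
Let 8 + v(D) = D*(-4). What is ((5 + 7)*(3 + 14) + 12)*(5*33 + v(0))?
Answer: 33912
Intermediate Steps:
v(D) = -8 - 4*D (v(D) = -8 + D*(-4) = -8 - 4*D)
((5 + 7)*(3 + 14) + 12)*(5*33 + v(0)) = ((5 + 7)*(3 + 14) + 12)*(5*33 + (-8 - 4*0)) = (12*17 + 12)*(165 + (-8 + 0)) = (204 + 12)*(165 - 8) = 216*157 = 33912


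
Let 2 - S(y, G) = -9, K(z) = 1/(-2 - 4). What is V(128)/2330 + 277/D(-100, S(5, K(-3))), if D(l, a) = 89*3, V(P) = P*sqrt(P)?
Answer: 277/267 + 512*sqrt(2)/1165 ≈ 1.6590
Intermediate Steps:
K(z) = -1/6 (K(z) = 1/(-6) = -1/6)
S(y, G) = 11 (S(y, G) = 2 - 1*(-9) = 2 + 9 = 11)
V(P) = P**(3/2)
D(l, a) = 267
V(128)/2330 + 277/D(-100, S(5, K(-3))) = 128**(3/2)/2330 + 277/267 = (1024*sqrt(2))*(1/2330) + 277*(1/267) = 512*sqrt(2)/1165 + 277/267 = 277/267 + 512*sqrt(2)/1165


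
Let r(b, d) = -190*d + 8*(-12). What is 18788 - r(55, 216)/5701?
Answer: 107151524/5701 ≈ 18795.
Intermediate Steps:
r(b, d) = -96 - 190*d (r(b, d) = -190*d - 96 = -96 - 190*d)
18788 - r(55, 216)/5701 = 18788 - (-96 - 190*216)/5701 = 18788 - (-96 - 41040)/5701 = 18788 - (-41136)/5701 = 18788 - 1*(-41136/5701) = 18788 + 41136/5701 = 107151524/5701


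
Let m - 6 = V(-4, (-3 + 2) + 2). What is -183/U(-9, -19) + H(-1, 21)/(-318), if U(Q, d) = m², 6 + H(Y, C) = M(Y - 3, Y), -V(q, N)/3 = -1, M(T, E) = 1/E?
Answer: -6403/2862 ≈ -2.2372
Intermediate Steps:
V(q, N) = 3 (V(q, N) = -3*(-1) = 3)
H(Y, C) = -6 + 1/Y
m = 9 (m = 6 + 3 = 9)
U(Q, d) = 81 (U(Q, d) = 9² = 81)
-183/U(-9, -19) + H(-1, 21)/(-318) = -183/81 + (-6 + 1/(-1))/(-318) = -183*1/81 + (-6 - 1)*(-1/318) = -61/27 - 7*(-1/318) = -61/27 + 7/318 = -6403/2862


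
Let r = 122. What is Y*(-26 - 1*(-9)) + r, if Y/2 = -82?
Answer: 2910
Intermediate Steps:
Y = -164 (Y = 2*(-82) = -164)
Y*(-26 - 1*(-9)) + r = -164*(-26 - 1*(-9)) + 122 = -164*(-26 + 9) + 122 = -164*(-17) + 122 = 2788 + 122 = 2910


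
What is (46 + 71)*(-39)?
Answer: -4563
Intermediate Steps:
(46 + 71)*(-39) = 117*(-39) = -4563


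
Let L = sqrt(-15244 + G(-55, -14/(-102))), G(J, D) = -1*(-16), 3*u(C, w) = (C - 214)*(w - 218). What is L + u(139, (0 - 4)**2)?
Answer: 5050 + 18*I*sqrt(47) ≈ 5050.0 + 123.4*I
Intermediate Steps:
u(C, w) = (-218 + w)*(-214 + C)/3 (u(C, w) = ((C - 214)*(w - 218))/3 = ((-214 + C)*(-218 + w))/3 = ((-218 + w)*(-214 + C))/3 = (-218 + w)*(-214 + C)/3)
G(J, D) = 16
L = 18*I*sqrt(47) (L = sqrt(-15244 + 16) = sqrt(-15228) = 18*I*sqrt(47) ≈ 123.4*I)
L + u(139, (0 - 4)**2) = 18*I*sqrt(47) + (46652/3 - 218/3*139 - 214*(0 - 4)**2/3 + (1/3)*139*(0 - 4)**2) = 18*I*sqrt(47) + (46652/3 - 30302/3 - 214/3*(-4)**2 + (1/3)*139*(-4)**2) = 18*I*sqrt(47) + (46652/3 - 30302/3 - 214/3*16 + (1/3)*139*16) = 18*I*sqrt(47) + (46652/3 - 30302/3 - 3424/3 + 2224/3) = 18*I*sqrt(47) + 5050 = 5050 + 18*I*sqrt(47)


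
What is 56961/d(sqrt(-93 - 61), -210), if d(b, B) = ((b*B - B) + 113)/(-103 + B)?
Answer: -5758700139/6895729 - 3744046530*I*sqrt(154)/6895729 ≈ -835.11 - 6737.9*I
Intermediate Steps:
d(b, B) = (113 - B + B*b)/(-103 + B) (d(b, B) = ((B*b - B) + 113)/(-103 + B) = ((-B + B*b) + 113)/(-103 + B) = (113 - B + B*b)/(-103 + B))
56961/d(sqrt(-93 - 61), -210) = 56961/(((113 - 1*(-210) - 210*sqrt(-93 - 61))/(-103 - 210))) = 56961/(((113 + 210 - 210*I*sqrt(154))/(-313))) = 56961/((-(113 + 210 - 210*I*sqrt(154))/313)) = 56961/((-(323 - 210*I*sqrt(154))/313)) = 56961/(-323/313 + 210*I*sqrt(154)/313)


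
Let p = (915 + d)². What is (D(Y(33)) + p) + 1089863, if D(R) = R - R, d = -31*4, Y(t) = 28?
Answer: 1715544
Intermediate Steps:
d = -124
D(R) = 0
p = 625681 (p = (915 - 124)² = 791² = 625681)
(D(Y(33)) + p) + 1089863 = (0 + 625681) + 1089863 = 625681 + 1089863 = 1715544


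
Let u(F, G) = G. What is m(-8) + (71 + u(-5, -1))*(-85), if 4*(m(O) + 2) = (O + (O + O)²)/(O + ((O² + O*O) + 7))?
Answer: -755842/127 ≈ -5951.5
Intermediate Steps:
m(O) = -2 + (O + 4*O²)/(4*(7 + O + 2*O²)) (m(O) = -2 + ((O + (O + O)²)/(O + ((O² + O*O) + 7)))/4 = -2 + ((O + (2*O)²)/(O + ((O² + O²) + 7)))/4 = -2 + ((O + 4*O²)/(O + (2*O² + 7)))/4 = -2 + ((O + 4*O²)/(O + (7 + 2*O²)))/4 = -2 + ((O + 4*O²)/(7 + O + 2*O²))/4 = -2 + (O + 4*O²)/(4*(7 + O + 2*O²)))
m(-8) + (71 + u(-5, -1))*(-85) = (-56 - 12*(-8)² - 7*(-8))/(4*(7 - 8 + 2*(-8)²)) + (71 - 1)*(-85) = (-56 - 12*64 + 56)/(4*(7 - 8 + 2*64)) + 70*(-85) = (-56 - 768 + 56)/(4*(7 - 8 + 128)) - 5950 = (¼)*(-768)/127 - 5950 = (¼)*(1/127)*(-768) - 5950 = -192/127 - 5950 = -755842/127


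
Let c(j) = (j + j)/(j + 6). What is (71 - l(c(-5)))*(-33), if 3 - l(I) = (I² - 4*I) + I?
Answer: -6534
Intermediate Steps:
c(j) = 2*j/(6 + j) (c(j) = (2*j)/(6 + j) = 2*j/(6 + j))
l(I) = 3 - I² + 3*I (l(I) = 3 - ((I² - 4*I) + I) = 3 - (I² - 3*I) = 3 + (-I² + 3*I) = 3 - I² + 3*I)
(71 - l(c(-5)))*(-33) = (71 - (3 - (2*(-5)/(6 - 5))² + 3*(2*(-5)/(6 - 5))))*(-33) = (71 - (3 - (2*(-5)/1)² + 3*(2*(-5)/1)))*(-33) = (71 - (3 - (2*(-5)*1)² + 3*(2*(-5)*1)))*(-33) = (71 - (3 - 1*(-10)² + 3*(-10)))*(-33) = (71 - (3 - 1*100 - 30))*(-33) = (71 - (3 - 100 - 30))*(-33) = (71 - 1*(-127))*(-33) = (71 + 127)*(-33) = 198*(-33) = -6534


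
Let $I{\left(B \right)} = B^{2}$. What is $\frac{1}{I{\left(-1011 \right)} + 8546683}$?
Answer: $\frac{1}{9568804} \approx 1.0451 \cdot 10^{-7}$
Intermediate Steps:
$\frac{1}{I{\left(-1011 \right)} + 8546683} = \frac{1}{\left(-1011\right)^{2} + 8546683} = \frac{1}{1022121 + 8546683} = \frac{1}{9568804}$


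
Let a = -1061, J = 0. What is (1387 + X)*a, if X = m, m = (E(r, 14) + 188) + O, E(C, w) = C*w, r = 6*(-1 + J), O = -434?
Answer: -1121477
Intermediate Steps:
r = -6 (r = 6*(-1 + 0) = 6*(-1) = -6)
m = -330 (m = (-6*14 + 188) - 434 = (-84 + 188) - 434 = 104 - 434 = -330)
X = -330
(1387 + X)*a = (1387 - 330)*(-1061) = 1057*(-1061) = -1121477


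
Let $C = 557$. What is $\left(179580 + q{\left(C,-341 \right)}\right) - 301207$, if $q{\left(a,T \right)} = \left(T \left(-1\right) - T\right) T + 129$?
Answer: $-354060$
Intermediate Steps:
$q{\left(a,T \right)} = 129 - 2 T^{2}$ ($q{\left(a,T \right)} = \left(- T - T\right) T + 129 = - 2 T T + 129 = - 2 T^{2} + 129 = 129 - 2 T^{2}$)
$\left(179580 + q{\left(C,-341 \right)}\right) - 301207 = \left(179580 + \left(129 - 2 \left(-341\right)^{2}\right)\right) - 301207 = \left(179580 + \left(129 - 232562\right)\right) - 301207 = \left(179580 - 232433\right) - 301207 = -52853 - 301207 = -354060$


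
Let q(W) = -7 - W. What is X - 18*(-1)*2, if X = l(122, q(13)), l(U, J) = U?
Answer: 158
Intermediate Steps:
X = 122
X - 18*(-1)*2 = 122 - 18*(-1)*2 = 122 - (-18)*2 = 122 - 1*(-36) = 122 + 36 = 158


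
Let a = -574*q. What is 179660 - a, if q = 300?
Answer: 351860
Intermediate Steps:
a = -172200 (a = -574*300 = -172200)
179660 - a = 179660 - 1*(-172200) = 179660 + 172200 = 351860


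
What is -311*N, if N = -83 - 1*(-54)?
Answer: 9019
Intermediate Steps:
N = -29 (N = -83 + 54 = -29)
-311*N = -311*(-29) = 9019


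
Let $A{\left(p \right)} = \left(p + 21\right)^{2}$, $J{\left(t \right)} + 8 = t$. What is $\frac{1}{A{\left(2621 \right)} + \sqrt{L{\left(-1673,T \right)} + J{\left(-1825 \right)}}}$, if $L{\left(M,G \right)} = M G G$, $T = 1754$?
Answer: $\frac{6980164}{48727836479997} - \frac{i \sqrt{5147013101}}{48727836479997} \approx 1.4325 \cdot 10^{-7} - 1.4723 \cdot 10^{-9} i$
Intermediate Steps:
$J{\left(t \right)} = -8 + t$
$L{\left(M,G \right)} = M G^{2}$ ($L{\left(M,G \right)} = G M G = M G^{2}$)
$A{\left(p \right)} = \left(21 + p\right)^{2}$
$\frac{1}{A{\left(2621 \right)} + \sqrt{L{\left(-1673,T \right)} + J{\left(-1825 \right)}}} = \frac{1}{\left(21 + 2621\right)^{2} + \sqrt{- 1673 \cdot 1754^{2} - 1833}} = \frac{1}{2642^{2} + \sqrt{\left(-1673\right) 3076516 - 1833}} = \frac{1}{6980164 + \sqrt{-5147011268 - 1833}} = \frac{1}{6980164 + \sqrt{-5147013101}} = \frac{1}{6980164 + i \sqrt{5147013101}}$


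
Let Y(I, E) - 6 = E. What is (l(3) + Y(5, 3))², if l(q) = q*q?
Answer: 324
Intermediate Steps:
Y(I, E) = 6 + E
l(q) = q²
(l(3) + Y(5, 3))² = (3² + (6 + 3))² = (9 + 9)² = 18² = 324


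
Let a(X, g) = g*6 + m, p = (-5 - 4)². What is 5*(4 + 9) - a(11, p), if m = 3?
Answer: -424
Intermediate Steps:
p = 81 (p = (-9)² = 81)
a(X, g) = 3 + 6*g (a(X, g) = g*6 + 3 = 6*g + 3 = 3 + 6*g)
5*(4 + 9) - a(11, p) = 5*(4 + 9) - (3 + 6*81) = 5*13 - (3 + 486) = 65 - 1*489 = 65 - 489 = -424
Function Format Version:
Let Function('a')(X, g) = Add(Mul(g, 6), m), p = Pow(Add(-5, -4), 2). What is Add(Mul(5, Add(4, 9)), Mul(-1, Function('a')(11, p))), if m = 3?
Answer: -424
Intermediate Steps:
p = 81 (p = Pow(-9, 2) = 81)
Function('a')(X, g) = Add(3, Mul(6, g)) (Function('a')(X, g) = Add(Mul(g, 6), 3) = Add(Mul(6, g), 3) = Add(3, Mul(6, g)))
Add(Mul(5, Add(4, 9)), Mul(-1, Function('a')(11, p))) = Add(Mul(5, Add(4, 9)), Mul(-1, Add(3, Mul(6, 81)))) = Add(Mul(5, 13), Mul(-1, Add(3, 486))) = Add(65, Mul(-1, 489)) = Add(65, -489) = -424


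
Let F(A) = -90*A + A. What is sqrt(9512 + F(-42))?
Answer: 5*sqrt(530) ≈ 115.11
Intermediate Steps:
F(A) = -89*A
sqrt(9512 + F(-42)) = sqrt(9512 - 89*(-42)) = sqrt(9512 + 3738) = sqrt(13250) = 5*sqrt(530)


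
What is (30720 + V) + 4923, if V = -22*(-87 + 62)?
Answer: 36193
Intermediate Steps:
V = 550 (V = -22*(-25) = 550)
(30720 + V) + 4923 = (30720 + 550) + 4923 = 31270 + 4923 = 36193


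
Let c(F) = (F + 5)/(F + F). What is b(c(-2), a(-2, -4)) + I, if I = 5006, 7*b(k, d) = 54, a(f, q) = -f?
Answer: 35096/7 ≈ 5013.7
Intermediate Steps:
c(F) = (5 + F)/(2*F) (c(F) = (5 + F)/((2*F)) = (5 + F)*(1/(2*F)) = (5 + F)/(2*F))
b(k, d) = 54/7 (b(k, d) = (⅐)*54 = 54/7)
b(c(-2), a(-2, -4)) + I = 54/7 + 5006 = 35096/7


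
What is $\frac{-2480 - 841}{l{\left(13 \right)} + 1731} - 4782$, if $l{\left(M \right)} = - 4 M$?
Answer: $- \frac{8032299}{1679} \approx -4784.0$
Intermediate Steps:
$\frac{-2480 - 841}{l{\left(13 \right)} + 1731} - 4782 = \frac{-2480 - 841}{\left(-4\right) 13 + 1731} - 4782 = - \frac{3321}{-52 + 1731} - 4782 = - \frac{3321}{1679} - 4782 = - \frac{8032299}{1679}$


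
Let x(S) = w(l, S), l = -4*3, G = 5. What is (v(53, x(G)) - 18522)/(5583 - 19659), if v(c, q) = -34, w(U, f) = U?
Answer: 4639/3519 ≈ 1.3183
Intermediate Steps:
l = -12
x(S) = -12
(v(53, x(G)) - 18522)/(5583 - 19659) = (-34 - 18522)/(5583 - 19659) = -18556/(-14076) = -18556*(-1/14076) = 4639/3519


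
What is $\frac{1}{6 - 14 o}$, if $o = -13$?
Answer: $\frac{1}{188} \approx 0.0053191$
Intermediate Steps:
$\frac{1}{6 - 14 o} = \frac{1}{6 - -182} = \frac{1}{6 + 182} = \frac{1}{188}$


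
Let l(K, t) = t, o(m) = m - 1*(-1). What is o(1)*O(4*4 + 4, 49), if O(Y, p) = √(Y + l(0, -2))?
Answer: 6*√2 ≈ 8.4853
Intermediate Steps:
o(m) = 1 + m (o(m) = m + 1 = 1 + m)
O(Y, p) = √(-2 + Y) (O(Y, p) = √(Y - 2) = √(-2 + Y))
o(1)*O(4*4 + 4, 49) = (1 + 1)*√(-2 + (4*4 + 4)) = 2*√(-2 + (16 + 4)) = 2*√(-2 + 20) = 2*√18 = 2*(3*√2) = 6*√2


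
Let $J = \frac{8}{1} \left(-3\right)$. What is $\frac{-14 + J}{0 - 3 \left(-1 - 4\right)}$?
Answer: $- \frac{38}{15} \approx -2.5333$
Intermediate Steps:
$J = -24$ ($J = 8 \cdot 1 \left(-3\right) = 8 \left(-3\right) = -24$)
$\frac{-14 + J}{0 - 3 \left(-1 - 4\right)} = \frac{-14 - 24}{0 - 3 \left(-1 - 4\right)} = \frac{1}{0 - -15} \left(-38\right) = \frac{1}{0 + 15} \left(-38\right) = \frac{1}{15} \left(-38\right) = - \frac{38}{15}$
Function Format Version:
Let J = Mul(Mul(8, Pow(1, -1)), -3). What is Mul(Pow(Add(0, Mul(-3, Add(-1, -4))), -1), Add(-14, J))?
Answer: Rational(-38, 15) ≈ -2.5333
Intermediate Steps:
J = -24 (J = Mul(Mul(8, 1), -3) = Mul(8, -3) = -24)
Mul(Pow(Add(0, Mul(-3, Add(-1, -4))), -1), Add(-14, J)) = Mul(Pow(Add(0, Mul(-3, Add(-1, -4))), -1), Add(-14, -24)) = Mul(Pow(Add(0, Mul(-3, -5)), -1), -38) = Mul(Pow(Add(0, 15), -1), -38) = Mul(Pow(15, -1), -38) = Mul(Rational(1, 15), -38) = Rational(-38, 15)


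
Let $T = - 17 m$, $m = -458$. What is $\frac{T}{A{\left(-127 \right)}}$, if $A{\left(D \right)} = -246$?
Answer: $- \frac{3893}{123} \approx -31.65$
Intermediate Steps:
$T = 7786$ ($T = \left(-17\right) \left(-458\right) = 7786$)
$\frac{T}{A{\left(-127 \right)}} = \frac{7786}{-246} = 7786 \left(- \frac{1}{246}\right) = - \frac{3893}{123}$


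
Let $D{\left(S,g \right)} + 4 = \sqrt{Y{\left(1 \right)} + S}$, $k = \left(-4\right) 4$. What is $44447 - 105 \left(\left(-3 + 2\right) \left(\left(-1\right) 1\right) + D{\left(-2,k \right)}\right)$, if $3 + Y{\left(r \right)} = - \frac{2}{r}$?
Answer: $44762 - 105 i \sqrt{7} \approx 44762.0 - 277.8 i$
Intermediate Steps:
$k = -16$
$Y{\left(r \right)} = -3 - \frac{2}{r}$
$D{\left(S,g \right)} = -4 + \sqrt{-5 + S}$ ($D{\left(S,g \right)} = -4 + \sqrt{\left(-3 - \frac{2}{1}\right) + S} = -4 + \sqrt{\left(-3 - 2\right) + S} = -4 + \sqrt{-5 + S}$)
$44447 - 105 \left(\left(-3 + 2\right) \left(\left(-1\right) 1\right) + D{\left(-2,k \right)}\right) = 44447 - 105 \left(\left(-3 + 2\right) \left(\left(-1\right) 1\right) - \left(4 - \sqrt{-5 - 2}\right)\right) = 44447 - 105 \left(\left(-1\right) \left(-1\right) - \left(4 - \sqrt{-7}\right)\right) = 44447 - 105 \left(1 - \left(4 - i \sqrt{7}\right)\right) = 44447 - 105 \left(-3 + i \sqrt{7}\right) = 44447 + \left(315 - 105 i \sqrt{7}\right) = 44762 - 105 i \sqrt{7}$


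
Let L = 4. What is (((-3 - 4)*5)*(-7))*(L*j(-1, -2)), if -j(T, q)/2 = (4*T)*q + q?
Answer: -11760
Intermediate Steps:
j(T, q) = -2*q - 8*T*q (j(T, q) = -2*((4*T)*q + q) = -2*(4*T*q + q) = -2*(q + 4*T*q) = -2*q - 8*T*q)
(((-3 - 4)*5)*(-7))*(L*j(-1, -2)) = (((-3 - 4)*5)*(-7))*(4*(-2*(-2)*(1 + 4*(-1)))) = (-7*5*(-7))*(4*(-2*(-2)*(1 - 4))) = (-35*(-7))*(4*(-2*(-2)*(-3))) = 245*(4*(-12)) = 245*(-48) = -11760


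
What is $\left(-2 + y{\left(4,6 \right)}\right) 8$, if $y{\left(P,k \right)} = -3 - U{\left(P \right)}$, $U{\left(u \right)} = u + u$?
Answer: $-104$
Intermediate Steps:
$U{\left(u \right)} = 2 u$
$y{\left(P,k \right)} = -3 - 2 P$
$\left(-2 + y{\left(4,6 \right)}\right) 8 = \left(-2 - 11\right) 8 = \left(-13\right) 8 = -104$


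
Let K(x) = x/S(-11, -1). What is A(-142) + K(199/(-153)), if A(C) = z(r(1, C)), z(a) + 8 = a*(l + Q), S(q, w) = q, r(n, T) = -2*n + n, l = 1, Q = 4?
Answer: -21680/1683 ≈ -12.882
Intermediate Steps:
r(n, T) = -n
z(a) = -8 + 5*a (z(a) = -8 + a*(1 + 4) = -8 + a*5 = -8 + 5*a)
A(C) = -13 (A(C) = -8 + 5*(-1*1) = -8 + 5*(-1) = -8 - 5 = -13)
K(x) = -x/11 (K(x) = x/(-11) = x*(-1/11) = -x/11)
A(-142) + K(199/(-153)) = -13 - 199/(11*(-153)) = -13 - 199*(-1)/(11*153) = -13 - 1/11*(-199/153) = -13 + 199/1683 = -21680/1683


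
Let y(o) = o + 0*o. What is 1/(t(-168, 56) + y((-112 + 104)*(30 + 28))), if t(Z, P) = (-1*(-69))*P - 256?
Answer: 1/3144 ≈ 0.00031807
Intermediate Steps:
t(Z, P) = -256 + 69*P (t(Z, P) = 69*P - 256 = -256 + 69*P)
y(o) = o (y(o) = o + 0 = o)
1/(t(-168, 56) + y((-112 + 104)*(30 + 28))) = 1/((-256 + 69*56) + (-112 + 104)*(30 + 28)) = 1/((-256 + 3864) - 8*58) = 1/(3608 - 464) = 1/3144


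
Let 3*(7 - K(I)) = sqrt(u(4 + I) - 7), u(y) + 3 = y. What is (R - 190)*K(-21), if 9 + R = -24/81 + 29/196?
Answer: -1053893/756 + 1053893*I*sqrt(3)/5292 ≈ -1394.0 + 344.94*I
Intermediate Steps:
u(y) = -3 + y
K(I) = 7 - sqrt(-6 + I)/3 (K(I) = 7 - sqrt((-3 + (4 + I)) - 7)/3 = 7 - sqrt((1 + I) - 7)/3 = 7 - sqrt(-6 + I)/3)
R = -48413/5292 (R = -9 + (-24/81 + 29/196) = -9 + (-24*1/81 + 29*(1/196)) = -9 + (-8/27 + 29/196) = -9 - 785/5292 = -48413/5292 ≈ -9.1483)
(R - 190)*K(-21) = (-48413/5292 - 190)*(7 - sqrt(-6 - 21)/3) = -1053893*(7 - I*sqrt(3))/5292 = -1053893/756 + 1053893*I*sqrt(3)/5292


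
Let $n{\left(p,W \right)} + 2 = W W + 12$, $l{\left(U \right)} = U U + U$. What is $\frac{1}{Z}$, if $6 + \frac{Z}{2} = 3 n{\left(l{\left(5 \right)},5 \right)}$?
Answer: $\frac{1}{198} \approx 0.0050505$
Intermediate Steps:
$l{\left(U \right)} = U + U^{2}$ ($l{\left(U \right)} = U^{2} + U = U + U^{2}$)
$n{\left(p,W \right)} = 10 + W^{2}$ ($n{\left(p,W \right)} = -2 + \left(W W + 12\right) = -2 + \left(W^{2} + 12\right) = -2 + \left(12 + W^{2}\right) = 10 + W^{2}$)
$Z = 198$ ($Z = -12 + 2 \cdot 3 \left(10 + 5^{2}\right) = -12 + 2 \cdot 3 \left(10 + 25\right) = -12 + 2 \cdot 3 \cdot 35 = -12 + 2 \cdot 105 = -12 + 210 = 198$)
$\frac{1}{Z} = \frac{1}{198}$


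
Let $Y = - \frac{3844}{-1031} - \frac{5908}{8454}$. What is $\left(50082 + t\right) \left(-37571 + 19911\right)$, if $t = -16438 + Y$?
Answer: $- \frac{2589574097209720}{4358037} \approx -5.9421 \cdot 10^{8}$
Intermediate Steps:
$Y = \frac{13203014}{4358037}$ ($Y = \left(-3844\right) \left(- \frac{1}{1031}\right) - \frac{2954}{4227} = \frac{3844}{1031} - \frac{2954}{4227} = \frac{13203014}{4358037} \approx 3.0296$)
$t = - \frac{71624209192}{4358037}$ ($t = -16438 + \frac{13203014}{4358037} = - \frac{71624209192}{4358037} \approx -16435.0$)
$\left(50082 + t\right) \left(-37571 + 19911\right) = \left(50082 - \frac{71624209192}{4358037}\right) \left(-37571 + 19911\right) = \frac{146634999842}{4358037} \left(-17660\right) = - \frac{2589574097209720}{4358037}$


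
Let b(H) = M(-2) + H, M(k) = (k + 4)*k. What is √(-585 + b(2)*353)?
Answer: I*√1291 ≈ 35.93*I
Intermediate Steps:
M(k) = k*(4 + k) (M(k) = (4 + k)*k = k*(4 + k))
b(H) = -4 + H (b(H) = -2*(4 - 2) + H = -2*2 + H = -4 + H)
√(-585 + b(2)*353) = √(-585 + (-4 + 2)*353) = √(-585 - 2*353) = √(-585 - 706) = √(-1291) = I*√1291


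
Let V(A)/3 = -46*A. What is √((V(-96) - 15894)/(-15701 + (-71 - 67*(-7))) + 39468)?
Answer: 5*√41078791686/5101 ≈ 198.67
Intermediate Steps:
V(A) = -138*A (V(A) = 3*(-46*A) = -138*A)
√((V(-96) - 15894)/(-15701 + (-71 - 67*(-7))) + 39468) = √((-138*(-96) - 15894)/(-15701 + (-71 - 67*(-7))) + 39468) = √((13248 - 15894)/(-15701 + (-71 + 469)) + 39468) = √(-2646/(-15701 + 398) + 39468) = √(-2646/(-15303) + 39468) = √(-2646*(-1/15303) + 39468) = √(882/5101 + 39468) = √(201327150/5101) = 5*√41078791686/5101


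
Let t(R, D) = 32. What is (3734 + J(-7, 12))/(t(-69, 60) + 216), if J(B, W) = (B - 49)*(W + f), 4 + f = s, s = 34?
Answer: 691/124 ≈ 5.5726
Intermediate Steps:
f = 30 (f = -4 + 34 = 30)
J(B, W) = (-49 + B)*(30 + W) (J(B, W) = (B - 49)*(W + 30) = (-49 + B)*(30 + W))
(3734 + J(-7, 12))/(t(-69, 60) + 216) = (3734 + (-1470 - 49*12 + 30*(-7) - 7*12))/(32 + 216) = (3734 + (-1470 - 588 - 210 - 84))/248 = (3734 - 2352)*(1/248) = 1382*(1/248) = 691/124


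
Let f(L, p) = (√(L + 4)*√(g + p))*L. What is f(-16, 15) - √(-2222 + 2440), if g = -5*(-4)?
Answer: -√218 - 32*I*√105 ≈ -14.765 - 327.9*I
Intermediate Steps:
g = 20
f(L, p) = L*√(4 + L)*√(20 + p) (f(L, p) = (√(L + 4)*√(20 + p))*L = (√(4 + L)*√(20 + p))*L = L*√(4 + L)*√(20 + p))
f(-16, 15) - √(-2222 + 2440) = -16*√(4 - 16)*√(20 + 15) - √(-2222 + 2440) = -16*√(-12)*√35 - √218 = -16*2*I*√3*√35 - √218 = -32*I*√105 - √218 = -√218 - 32*I*√105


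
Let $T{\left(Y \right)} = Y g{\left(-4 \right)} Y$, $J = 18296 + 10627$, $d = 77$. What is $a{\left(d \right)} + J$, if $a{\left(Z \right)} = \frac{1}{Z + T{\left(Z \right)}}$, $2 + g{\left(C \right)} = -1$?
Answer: $\frac{512226329}{17710} \approx 28923.0$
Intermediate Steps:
$g{\left(C \right)} = -3$ ($g{\left(C \right)} = -2 - 1 = -3$)
$J = 28923$
$T{\left(Y \right)} = - 3 Y^{2}$ ($T{\left(Y \right)} = Y \left(-3\right) Y = - 3 Y Y = - 3 Y^{2}$)
$a{\left(Z \right)} = \frac{1}{Z - 3 Z^{2}}$
$a{\left(d \right)} + J = \frac{1}{77 \left(1 - 231\right)} + 28923 = \frac{1}{77 \left(-230\right)} + 28923 = \frac{1}{77} \left(- \frac{1}{230}\right) + 28923 = - \frac{1}{17710} + 28923 = \frac{512226329}{17710}$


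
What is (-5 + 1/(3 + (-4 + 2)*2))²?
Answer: 36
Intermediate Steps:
(-5 + 1/(3 + (-4 + 2)*2))² = (-5 + 1/(3 - 2*2))² = (-5 + 1/(3 - 4))² = (-5 + 1/(-1))² = (-5 - 1)² = (-6)² = 36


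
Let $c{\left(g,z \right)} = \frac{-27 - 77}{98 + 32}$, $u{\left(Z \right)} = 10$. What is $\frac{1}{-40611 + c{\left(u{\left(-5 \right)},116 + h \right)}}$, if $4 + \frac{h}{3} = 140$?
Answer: $- \frac{5}{203059} \approx -2.4623 \cdot 10^{-5}$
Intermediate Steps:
$h = 408$ ($h = -12 + 3 \cdot 140 = -12 + 420 = 408$)
$c{\left(g,z \right)} = - \frac{4}{5}$ ($c{\left(g,z \right)} = - \frac{104}{130} = \left(-104\right) \frac{1}{130} = - \frac{4}{5}$)
$\frac{1}{-40611 + c{\left(u{\left(-5 \right)},116 + h \right)}} = \frac{1}{-40611 - \frac{4}{5}} = \frac{1}{- \frac{203059}{5}} = - \frac{5}{203059}$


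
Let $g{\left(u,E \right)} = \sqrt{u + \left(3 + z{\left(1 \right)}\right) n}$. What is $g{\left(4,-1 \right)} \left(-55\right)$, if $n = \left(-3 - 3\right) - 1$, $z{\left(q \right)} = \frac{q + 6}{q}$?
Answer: $- 55 i \sqrt{66} \approx - 446.82 i$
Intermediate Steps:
$z{\left(q \right)} = \frac{6 + q}{q}$
$n = -7$ ($n = -6 - 1 = -7$)
$g{\left(u,E \right)} = \sqrt{-70 + u}$ ($g{\left(u,E \right)} = \sqrt{u + \left(3 + \frac{6 + 1}{1}\right) \left(-7\right)} = \sqrt{u + \left(3 + 1 \cdot 7\right) \left(-7\right)} = \sqrt{u + \left(3 + 7\right) \left(-7\right)} = \sqrt{u + 10 \left(-7\right)} = \sqrt{u - 70} = \sqrt{-70 + u}$)
$g{\left(4,-1 \right)} \left(-55\right) = \sqrt{-70 + 4} \left(-55\right) = \sqrt{-66} \left(-55\right) = i \sqrt{66} \left(-55\right) = - 55 i \sqrt{66}$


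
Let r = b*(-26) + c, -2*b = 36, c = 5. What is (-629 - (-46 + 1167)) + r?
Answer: -1277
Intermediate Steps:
b = -18 (b = -½*36 = -18)
r = 473 (r = -18*(-26) + 5 = 468 + 5 = 473)
(-629 - (-46 + 1167)) + r = (-629 - (-46 + 1167)) + 473 = (-629 - 1*1121) + 473 = (-629 - 1121) + 473 = -1750 + 473 = -1277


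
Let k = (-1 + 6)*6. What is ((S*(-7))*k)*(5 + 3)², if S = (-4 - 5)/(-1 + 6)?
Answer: 24192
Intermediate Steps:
S = -9/5 ≈ -1.8000
k = 30 (k = 5*6 = 30)
((S*(-7))*k)*(5 + 3)² = (-9/5*(-7)*30)*(5 + 3)² = ((63/5)*30)*8² = 378*64 = 24192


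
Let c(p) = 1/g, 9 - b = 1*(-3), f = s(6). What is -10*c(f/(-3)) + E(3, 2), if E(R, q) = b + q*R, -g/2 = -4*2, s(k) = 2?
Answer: 139/8 ≈ 17.375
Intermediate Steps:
f = 2
b = 12 (b = 9 - (-3) = 9 - 1*(-3) = 9 + 3 = 12)
g = 16 (g = -(-8)*2 = -2*(-8) = 16)
E(R, q) = 12 + R*q (E(R, q) = 12 + q*R = 12 + R*q)
c(p) = 1/16
-10*c(f/(-3)) + E(3, 2) = -10*1/16 + (12 + 3*2) = -5/8 + (12 + 6) = -5/8 + 18 = 139/8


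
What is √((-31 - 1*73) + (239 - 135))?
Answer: 0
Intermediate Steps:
√((-31 - 1*73) + (239 - 135)) = √((-31 - 73) + 104) = √(-104 + 104) = √0 = 0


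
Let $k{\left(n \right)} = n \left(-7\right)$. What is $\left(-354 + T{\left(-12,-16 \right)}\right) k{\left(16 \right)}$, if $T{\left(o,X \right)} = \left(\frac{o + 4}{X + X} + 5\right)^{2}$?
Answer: $36561$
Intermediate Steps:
$k{\left(n \right)} = - 7 n$
$T{\left(o,X \right)} = \left(5 + \frac{4 + o}{2 X}\right)^{2}$ ($T{\left(o,X \right)} = \left(\frac{4 + o}{2 X} + 5\right)^{2} = \left(5 + \frac{4 + o}{2 X}\right)^{2}$)
$\left(-354 + T{\left(-12,-16 \right)}\right) k{\left(16 \right)} = \left(-354 + \frac{\left(4 - 12 + 10 \left(-16\right)\right)^{2}}{4 \cdot 256}\right) \left(\left(-7\right) 16\right) = \left(-354 + \frac{1}{4} \cdot \frac{1}{256} \left(4 - 12 - 160\right)^{2}\right) \left(-112\right) = \left(-354 + \frac{1}{4} \cdot \frac{1}{256} \left(-168\right)^{2}\right) \left(-112\right) = \left(-354 + \frac{1}{4} \cdot \frac{1}{256} \cdot 28224\right) \left(-112\right) = \left(-354 + \frac{441}{16}\right) \left(-112\right) = \left(- \frac{5223}{16}\right) \left(-112\right) = 36561$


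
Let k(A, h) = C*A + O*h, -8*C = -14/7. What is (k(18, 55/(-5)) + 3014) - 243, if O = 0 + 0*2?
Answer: 5551/2 ≈ 2775.5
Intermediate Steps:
O = 0 (O = 0 + 0 = 0)
C = 1/4 (C = -(-7)/(4*7) = -1/8*(-2) = 1/4 ≈ 0.25000)
k(A, h) = A/4 (k(A, h) = A/4 + 0*h = A/4 + 0 = A/4)
(k(18, 55/(-5)) + 3014) - 243 = ((1/4)*18 + 3014) - 243 = (9/2 + 3014) - 243 = 6037/2 - 243 = 5551/2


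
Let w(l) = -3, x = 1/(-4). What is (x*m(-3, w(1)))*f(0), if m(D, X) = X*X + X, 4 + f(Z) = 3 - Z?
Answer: 3/2 ≈ 1.5000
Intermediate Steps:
x = -1/4 ≈ -0.25000
f(Z) = -1 - Z (f(Z) = -4 + (3 - Z) = -1 - Z)
m(D, X) = X + X**2 (m(D, X) = X**2 + X = X + X**2)
(x*m(-3, w(1)))*f(0) = (-(-3)*(1 - 3)/4)*(-1 - 1*0) = (-(-3)*(-2)/4)*(-1 + 0) = -1/4*6*(-1) = -3/2*(-1) = 3/2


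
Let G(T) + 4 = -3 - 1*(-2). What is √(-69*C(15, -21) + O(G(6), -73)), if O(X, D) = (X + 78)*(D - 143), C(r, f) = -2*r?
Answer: 3*I*√1522 ≈ 117.04*I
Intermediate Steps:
G(T) = -5 (G(T) = -4 + (-3 - 1*(-2)) = -4 + (-3 + 2) = -4 - 1 = -5)
O(X, D) = (-143 + D)*(78 + X) (O(X, D) = (78 + X)*(-143 + D) = (-143 + D)*(78 + X))
√(-69*C(15, -21) + O(G(6), -73)) = √(-(-138)*15 + (-11154 - 143*(-5) + 78*(-73) - 73*(-5))) = √(-69*(-30) + (-11154 + 715 - 5694 + 365)) = √(2070 - 15768) = √(-13698) = 3*I*√1522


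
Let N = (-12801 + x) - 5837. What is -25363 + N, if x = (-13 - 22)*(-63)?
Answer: -41796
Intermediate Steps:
x = 2205 (x = -35*(-63) = 2205)
N = -16433 (N = (-12801 + 2205) - 5837 = -10596 - 5837 = -16433)
-25363 + N = -25363 - 16433 = -41796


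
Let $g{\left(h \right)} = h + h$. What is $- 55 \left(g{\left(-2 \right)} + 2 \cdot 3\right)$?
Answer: $-110$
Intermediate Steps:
$g{\left(h \right)} = 2 h$
$- 55 \left(g{\left(-2 \right)} + 2 \cdot 3\right) = - 55 \left(2 \left(-2\right) + 2 \cdot 3\right) = - 55 \left(-4 + 6\right) = \left(-55\right) 2 = -110$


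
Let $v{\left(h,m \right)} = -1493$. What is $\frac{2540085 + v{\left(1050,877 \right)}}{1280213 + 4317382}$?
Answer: $\frac{2538592}{5597595} \approx 0.45351$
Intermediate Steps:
$\frac{2540085 + v{\left(1050,877 \right)}}{1280213 + 4317382} = \frac{2540085 - 1493}{1280213 + 4317382} = \frac{2538592}{5597595}$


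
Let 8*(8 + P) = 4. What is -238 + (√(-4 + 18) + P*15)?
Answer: -701/2 + √14 ≈ -346.76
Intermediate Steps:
P = -15/2 (P = -8 + (⅛)*4 = -8 + ½ = -15/2 ≈ -7.5000)
-238 + (√(-4 + 18) + P*15) = -238 + (√(-4 + 18) - 15/2*15) = -238 + (√14 - 225/2) = -238 + (-225/2 + √14) = -701/2 + √14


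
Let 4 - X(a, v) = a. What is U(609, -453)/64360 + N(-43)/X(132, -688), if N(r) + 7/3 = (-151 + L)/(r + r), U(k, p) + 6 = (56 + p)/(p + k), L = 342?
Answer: 122428823/3453815040 ≈ 0.035447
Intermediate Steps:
X(a, v) = 4 - a
U(k, p) = -6 + (56 + p)/(k + p) (U(k, p) = -6 + (56 + p)/(p + k) = -6 + (56 + p)/(k + p))
N(r) = -7/3 + 191/(2*r) (N(r) = -7/3 + (-151 + 342)/(r + r) = -7/3 + 191/((2*r)) = -7/3 + 191*(1/(2*r)) = -7/3 + 191/(2*r))
U(609, -453)/64360 + N(-43)/X(132, -688) = ((56 - 6*609 - 5*(-453))/(609 - 453))/64360 + ((1/6)*(573 - 14*(-43))/(-43))/(4 - 1*132) = ((56 - 3654 + 2265)/156)*(1/64360) + ((1/6)*(-1/43)*(573 + 602))/(4 - 132) = ((1/156)*(-1333))*(1/64360) + ((1/6)*(-1/43)*1175)/(-128) = -1333/156*1/64360 - 1175/258*(-1/128) = -1333/10040160 + 1175/33024 = 122428823/3453815040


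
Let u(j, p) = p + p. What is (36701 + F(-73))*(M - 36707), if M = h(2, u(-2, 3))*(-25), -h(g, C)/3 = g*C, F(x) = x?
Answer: -1311538796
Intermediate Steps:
u(j, p) = 2*p
h(g, C) = -3*C*g (h(g, C) = -3*g*C = -3*C*g)
M = 900 (M = -3*2*3*2*(-25) = -3*6*2*(-25) = -36*(-25) = 900)
(36701 + F(-73))*(M - 36707) = (36701 - 73)*(900 - 36707) = 36628*(-35807) = -1311538796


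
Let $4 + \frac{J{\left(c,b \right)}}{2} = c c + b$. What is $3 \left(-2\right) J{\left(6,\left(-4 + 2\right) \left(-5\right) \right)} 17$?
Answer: $-8568$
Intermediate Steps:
$J{\left(c,b \right)} = -8 + 2 b + 2 c^{2}$ ($J{\left(c,b \right)} = -8 + 2 \left(c c + b\right) = -8 + 2 \left(c^{2} + b\right) = -8 + 2 \left(b + c^{2}\right) = -8 + \left(2 b + 2 c^{2}\right) = -8 + 2 b + 2 c^{2}$)
$3 \left(-2\right) J{\left(6,\left(-4 + 2\right) \left(-5\right) \right)} 17 = 3 \left(-2\right) \left(-8 + 2 \left(-4 + 2\right) \left(-5\right) + 2 \cdot 6^{2}\right) 17 = - 6 \left(-8 + 2 \left(\left(-2\right) \left(-5\right)\right) + 2 \cdot 36\right) 17 = - 6 \left(-8 + 2 \cdot 10 + 72\right) 17 = - 6 \left(-8 + 20 + 72\right) 17 = \left(-6\right) 84 \cdot 17 = \left(-504\right) 17 = -8568$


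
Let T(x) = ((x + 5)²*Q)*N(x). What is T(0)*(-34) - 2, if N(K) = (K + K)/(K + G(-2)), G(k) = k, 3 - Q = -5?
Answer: -2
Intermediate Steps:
Q = 8 (Q = 3 - 1*(-5) = 3 + 5 = 8)
N(K) = 2*K/(-2 + K) (N(K) = (K + K)/(K - 2) = (2*K)/(-2 + K) = 2*K/(-2 + K))
T(x) = 16*x*(5 + x)²/(-2 + x) (T(x) = ((x + 5)²*8)*(2*x/(-2 + x)) = ((5 + x)²*8)*(2*x/(-2 + x)) = (8*(5 + x)²)*(2*x/(-2 + x)) = 16*x*(5 + x)²/(-2 + x))
T(0)*(-34) - 2 = (16*0*(5 + 0)²/(-2 + 0))*(-34) - 2 = (16*0*5²/(-2))*(-34) - 2 = (16*0*(-½)*25)*(-34) - 2 = 0*(-34) - 2 = 0 - 2 = -2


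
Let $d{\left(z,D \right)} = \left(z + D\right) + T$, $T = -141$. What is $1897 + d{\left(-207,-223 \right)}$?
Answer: $1326$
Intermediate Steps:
$d{\left(z,D \right)} = -141 + D + z$ ($d{\left(z,D \right)} = \left(z + D\right) - 141 = \left(D + z\right) - 141 = -141 + D + z$)
$1897 + d{\left(-207,-223 \right)} = 1897 - 571 = 1326$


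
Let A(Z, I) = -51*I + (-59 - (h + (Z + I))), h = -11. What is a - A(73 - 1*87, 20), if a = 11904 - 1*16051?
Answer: -3073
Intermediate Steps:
a = -4147 (a = 11904 - 16051 = -4147)
A(Z, I) = -48 - Z - 52*I (A(Z, I) = -51*I + (-59 - (-11 + (Z + I))) = -51*I + (-59 - (-11 + (I + Z))) = -51*I + (-59 - (-11 + I + Z)) = -51*I + (-59 + (11 - I - Z)) = -51*I + (-48 - I - Z) = -48 - Z - 52*I)
a - A(73 - 1*87, 20) = -4147 - (-48 - (73 - 1*87) - 52*20) = -4147 - (-48 - (73 - 87) - 1040) = -4147 - (-48 - 1*(-14) - 1040) = -4147 - (-48 + 14 - 1040) = -4147 - 1*(-1074) = -4147 + 1074 = -3073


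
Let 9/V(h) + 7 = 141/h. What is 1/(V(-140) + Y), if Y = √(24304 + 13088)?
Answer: 117705/3915561056 + 1256641*√2337/11746683168 ≈ 0.0052017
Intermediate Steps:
V(h) = 9/(-7 + 141/h)
Y = 4*√2337 (Y = √37392 = 4*√2337 ≈ 193.37)
1/(V(-140) + Y) = 1/(-9*(-140)/(-141 + 7*(-140)) + 4*√2337) = 1/(-9*(-140)/(-141 - 980) + 4*√2337) = 1/(-9*(-140)/(-1121) + 4*√2337) = 1/(-9*(-140)*(-1/1121) + 4*√2337) = 1/(-1260/1121 + 4*√2337)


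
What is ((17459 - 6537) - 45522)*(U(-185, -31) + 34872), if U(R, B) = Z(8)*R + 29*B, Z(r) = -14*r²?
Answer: -6910761800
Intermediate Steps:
U(R, B) = -896*R + 29*B (U(R, B) = (-14*8²)*R + 29*B = (-14*64)*R + 29*B = -896*R + 29*B)
((17459 - 6537) - 45522)*(U(-185, -31) + 34872) = ((17459 - 6537) - 45522)*((-896*(-185) + 29*(-31)) + 34872) = (10922 - 45522)*((165760 - 899) + 34872) = -34600*(164861 + 34872) = -34600*199733 = -6910761800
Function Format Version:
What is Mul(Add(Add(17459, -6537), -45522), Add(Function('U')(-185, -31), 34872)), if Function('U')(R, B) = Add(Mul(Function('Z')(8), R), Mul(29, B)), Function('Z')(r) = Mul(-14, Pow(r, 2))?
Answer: -6910761800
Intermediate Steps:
Function('U')(R, B) = Add(Mul(-896, R), Mul(29, B)) (Function('U')(R, B) = Add(Mul(Mul(-14, Pow(8, 2)), R), Mul(29, B)) = Add(Mul(Mul(-14, 64), R), Mul(29, B)) = Add(Mul(-896, R), Mul(29, B)))
Mul(Add(Add(17459, -6537), -45522), Add(Function('U')(-185, -31), 34872)) = Mul(Add(Add(17459, -6537), -45522), Add(Add(Mul(-896, -185), Mul(29, -31)), 34872)) = Mul(Add(10922, -45522), Add(Add(165760, -899), 34872)) = Mul(-34600, Add(164861, 34872)) = Mul(-34600, 199733) = -6910761800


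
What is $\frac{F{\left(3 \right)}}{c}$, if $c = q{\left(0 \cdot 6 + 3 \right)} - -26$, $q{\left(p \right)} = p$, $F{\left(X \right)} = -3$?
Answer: $- \frac{3}{29} \approx -0.10345$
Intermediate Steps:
$c = 29$ ($c = \left(0 \cdot 6 + 3\right) - -26 = \left(0 + 3\right) + 26 = 3 + 26 = 29$)
$\frac{F{\left(3 \right)}}{c} = - \frac{3}{29}$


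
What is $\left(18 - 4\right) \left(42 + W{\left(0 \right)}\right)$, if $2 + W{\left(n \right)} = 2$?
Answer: $588$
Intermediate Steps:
$W{\left(n \right)} = 0$ ($W{\left(n \right)} = -2 + 2 = 0$)
$\left(18 - 4\right) \left(42 + W{\left(0 \right)}\right) = \left(18 - 4\right) \left(42 + 0\right) = 14 \cdot 42 = 588$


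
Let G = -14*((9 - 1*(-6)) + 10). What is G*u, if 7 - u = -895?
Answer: -315700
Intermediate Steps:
u = 902 (u = 7 - 1*(-895) = 7 + 895 = 902)
G = -350 (G = -14*((9 + 6) + 10) = -14*(15 + 10) = -14*25 = -350)
G*u = -350*902 = -315700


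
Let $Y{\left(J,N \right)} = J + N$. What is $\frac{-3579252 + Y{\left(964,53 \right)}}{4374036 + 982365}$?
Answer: $- \frac{8005}{11983} \approx -0.66803$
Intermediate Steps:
$\frac{-3579252 + Y{\left(964,53 \right)}}{4374036 + 982365} = \frac{-3579252 + \left(964 + 53\right)}{4374036 + 982365} = \frac{-3579252 + 1017}{5356401} = \left(-3578235\right) \frac{1}{5356401} = - \frac{8005}{11983}$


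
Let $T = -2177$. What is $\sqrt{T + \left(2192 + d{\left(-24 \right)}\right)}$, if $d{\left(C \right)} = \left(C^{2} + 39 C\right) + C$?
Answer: $3 i \sqrt{41} \approx 19.209 i$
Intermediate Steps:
$d{\left(C \right)} = C^{2} + 40 C$
$\sqrt{T + \left(2192 + d{\left(-24 \right)}\right)} = \sqrt{-2177 + \left(2192 - 24 \left(40 - 24\right)\right)} = \sqrt{-2177 + \left(2192 - 384\right)} = \sqrt{-2177 + 1808} = \sqrt{-369} = 3 i \sqrt{41}$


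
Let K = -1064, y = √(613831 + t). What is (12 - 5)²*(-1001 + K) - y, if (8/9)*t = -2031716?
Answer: -101185 - I*√6687398/2 ≈ -1.0119e+5 - 1293.0*I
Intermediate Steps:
t = -4571361/2 (t = (9/8)*(-2031716) = -4571361/2 ≈ -2.2857e+6)
y = I*√6687398/2 (y = √(613831 - 4571361/2) = √(-3343699/2) = I*√6687398/2 ≈ 1293.0*I)
(12 - 5)²*(-1001 + K) - y = (12 - 5)²*(-1001 - 1064) - I*√6687398/2 = 7²*(-2065) - I*√6687398/2 = 49*(-2065) - I*√6687398/2 = -101185 - I*√6687398/2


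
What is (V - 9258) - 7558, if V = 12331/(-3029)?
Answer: -50947995/3029 ≈ -16820.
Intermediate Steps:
V = -12331/3029 (V = 12331*(-1/3029) = -12331/3029 ≈ -4.0710)
(V - 9258) - 7558 = (-12331/3029 - 9258) - 7558 = -28054813/3029 - 7558 = -50947995/3029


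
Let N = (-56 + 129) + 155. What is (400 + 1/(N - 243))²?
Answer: 35988001/225 ≈ 1.5995e+5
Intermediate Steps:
N = 228 (N = 73 + 155 = 228)
(400 + 1/(N - 243))² = (400 + 1/(228 - 243))² = (400 + 1/(-15))² = (400 - 1/15)² = (5999/15)² = 35988001/225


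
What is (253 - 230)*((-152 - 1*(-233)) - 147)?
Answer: -1518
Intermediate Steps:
(253 - 230)*((-152 - 1*(-233)) - 147) = 23*((-152 + 233) - 147) = 23*(81 - 147) = 23*(-66) = -1518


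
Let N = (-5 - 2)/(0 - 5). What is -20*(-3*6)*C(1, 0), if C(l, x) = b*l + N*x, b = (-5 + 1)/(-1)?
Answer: 1440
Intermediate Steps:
b = 4 (b = -4*(-1) = 4)
N = 7/5 (N = -7/(-5) = -7*(-⅕) = 7/5 ≈ 1.4000)
C(l, x) = 4*l + 7*x/5
-20*(-3*6)*C(1, 0) = -20*(-3*6)*(4*1 + (7/5)*0) = -(-360)*(4 + 0) = -(-360)*4 = -20*(-72) = 1440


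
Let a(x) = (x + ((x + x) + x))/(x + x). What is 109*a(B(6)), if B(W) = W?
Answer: 218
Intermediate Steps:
a(x) = 2 (a(x) = (x + (2*x + x))/((2*x)) = (x + 3*x)*(1/(2*x)) = (4*x)*(1/(2*x)) = 2)
109*a(B(6)) = 109*2 = 218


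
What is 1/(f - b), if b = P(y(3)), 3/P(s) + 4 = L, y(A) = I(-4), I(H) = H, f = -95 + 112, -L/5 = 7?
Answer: 13/222 ≈ 0.058559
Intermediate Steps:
L = -35 (L = -5*7 = -35)
f = 17
y(A) = -4
P(s) = -1/13 (P(s) = 3/(-4 - 35) = 3/(-39) = 3*(-1/39) = -1/13)
b = -1/13 ≈ -0.076923
1/(f - b) = 1/(17 - 1*(-1/13)) = 1/(17 + 1/13) = 1/(222/13) = 13/222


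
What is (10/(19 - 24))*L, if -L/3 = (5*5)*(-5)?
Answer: -750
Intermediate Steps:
L = 375 (L = -3*5*5*(-5) = -75*(-5) = -3*(-125) = 375)
(10/(19 - 24))*L = (10/(19 - 24))*375 = (10/(-5))*375 = -⅕*10*375 = -2*375 = -750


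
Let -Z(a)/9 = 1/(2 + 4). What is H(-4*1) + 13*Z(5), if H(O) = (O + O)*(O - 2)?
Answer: 57/2 ≈ 28.500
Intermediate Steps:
H(O) = 2*O*(-2 + O) (H(O) = (2*O)*(-2 + O) = 2*O*(-2 + O))
Z(a) = -3/2 (Z(a) = -9/(2 + 4) = -9/6 = -9*1/6 = -3/2)
H(-4*1) + 13*Z(5) = 2*(-4*1)*(-2 - 4*1) + 13*(-3/2) = 2*(-4)*(-2 - 4) - 39/2 = 2*(-4)*(-6) - 39/2 = 48 - 39/2 = 57/2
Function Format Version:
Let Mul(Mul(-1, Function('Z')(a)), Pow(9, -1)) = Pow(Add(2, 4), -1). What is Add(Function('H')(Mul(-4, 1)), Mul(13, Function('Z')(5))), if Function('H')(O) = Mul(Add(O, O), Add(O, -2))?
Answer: Rational(57, 2) ≈ 28.500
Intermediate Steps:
Function('H')(O) = Mul(2, O, Add(-2, O)) (Function('H')(O) = Mul(Mul(2, O), Add(-2, O)) = Mul(2, O, Add(-2, O)))
Function('Z')(a) = Rational(-3, 2) (Function('Z')(a) = Mul(-9, Pow(Add(2, 4), -1)) = Mul(-9, Pow(6, -1)) = Mul(-9, Rational(1, 6)) = Rational(-3, 2))
Add(Function('H')(Mul(-4, 1)), Mul(13, Function('Z')(5))) = Add(Mul(2, Mul(-4, 1), Add(-2, Mul(-4, 1))), Mul(13, Rational(-3, 2))) = Add(Mul(2, -4, Add(-2, -4)), Rational(-39, 2)) = Add(Mul(2, -4, -6), Rational(-39, 2)) = Add(48, Rational(-39, 2)) = Rational(57, 2)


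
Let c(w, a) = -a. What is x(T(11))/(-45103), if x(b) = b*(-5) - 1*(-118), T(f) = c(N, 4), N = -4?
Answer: -6/1961 ≈ -0.0030597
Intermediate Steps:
T(f) = -4 (T(f) = -1*4 = -4)
x(b) = 118 - 5*b (x(b) = -5*b + 118 = 118 - 5*b)
x(T(11))/(-45103) = (118 - 5*(-4))/(-45103) = (118 + 20)*(-1/45103) = 138*(-1/45103) = -6/1961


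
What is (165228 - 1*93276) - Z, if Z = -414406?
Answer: 486358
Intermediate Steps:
(165228 - 1*93276) - Z = (165228 - 1*93276) - 1*(-414406) = (165228 - 93276) + 414406 = 71952 + 414406 = 486358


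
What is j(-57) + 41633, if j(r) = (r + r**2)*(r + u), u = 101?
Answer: 182081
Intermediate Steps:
j(r) = (101 + r)*(r + r**2) (j(r) = (r + r**2)*(r + 101) = (r + r**2)*(101 + r) = (101 + r)*(r + r**2))
j(-57) + 41633 = -57*(101 + (-57)**2 + 102*(-57)) + 41633 = -57*(101 + 3249 - 5814) + 41633 = -57*(-2464) + 41633 = 140448 + 41633 = 182081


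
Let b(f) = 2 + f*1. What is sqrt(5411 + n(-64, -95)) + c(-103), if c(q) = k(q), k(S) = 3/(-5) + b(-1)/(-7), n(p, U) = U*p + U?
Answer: -26/35 + 2*sqrt(2849) ≈ 106.01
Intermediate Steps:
n(p, U) = U + U*p
b(f) = 2 + f
k(S) = -26/35 (k(S) = 3/(-5) + (2 - 1)/(-7) = 3*(-1/5) + 1*(-1/7) = -3/5 - 1/7 = -26/35)
c(q) = -26/35
sqrt(5411 + n(-64, -95)) + c(-103) = sqrt(5411 - 95*(1 - 64)) - 26/35 = sqrt(5411 - 95*(-63)) - 26/35 = sqrt(5411 + 5985) - 26/35 = sqrt(11396) - 26/35 = 2*sqrt(2849) - 26/35 = -26/35 + 2*sqrt(2849)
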